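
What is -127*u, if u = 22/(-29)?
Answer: 2794/29 ≈ 96.345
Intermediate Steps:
u = -22/29 (u = 22*(-1/29) = -22/29 ≈ -0.75862)
-127*u = -127*(-22/29) = 2794/29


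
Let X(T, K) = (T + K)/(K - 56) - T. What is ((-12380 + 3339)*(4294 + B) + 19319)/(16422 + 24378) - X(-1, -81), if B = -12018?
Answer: 3186929737/1863200 ≈ 1710.5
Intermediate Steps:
X(T, K) = -T + (K + T)/(-56 + K) (X(T, K) = (K + T)/(-56 + K) - T = -T + (K + T)/(-56 + K))
((-12380 + 3339)*(4294 + B) + 19319)/(16422 + 24378) - X(-1, -81) = ((-12380 + 3339)*(4294 - 12018) + 19319)/(16422 + 24378) - (-81 + 57*(-1) - 1*(-81)*(-1))/(-56 - 81) = (-9041*(-7724) + 19319)/40800 - (-81 - 57 - 81)/(-137) = (69832684 + 19319)*(1/40800) - (-1)*(-219)/137 = 69852003*(1/40800) - 1*219/137 = 23284001/13600 - 219/137 = 3186929737/1863200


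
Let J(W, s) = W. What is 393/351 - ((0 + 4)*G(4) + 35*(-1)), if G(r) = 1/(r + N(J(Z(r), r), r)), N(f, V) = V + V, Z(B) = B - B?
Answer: 4187/117 ≈ 35.786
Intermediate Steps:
Z(B) = 0
N(f, V) = 2*V
G(r) = 1/(3*r) (G(r) = 1/(r + 2*r) = 1/(3*r))
393/351 - ((0 + 4)*G(4) + 35*(-1)) = 393/351 - ((0 + 4)*((⅓)/4) + 35*(-1)) = 393*(1/351) - (4*((⅓)*(¼)) - 35) = 131/117 - (4*(1/12) - 35) = 131/117 - (⅓ - 35) = 131/117 - 1*(-104/3) = 131/117 + 104/3 = 4187/117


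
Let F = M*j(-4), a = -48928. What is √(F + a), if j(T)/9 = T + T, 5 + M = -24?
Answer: 2*I*√11710 ≈ 216.43*I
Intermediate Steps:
M = -29 (M = -5 - 24 = -29)
j(T) = 18*T (j(T) = 9*(T + T) = 9*(2*T) = 18*T)
F = 2088 (F = -522*(-4) = -29*(-72) = 2088)
√(F + a) = √(2088 - 48928) = √(-46840) = 2*I*√11710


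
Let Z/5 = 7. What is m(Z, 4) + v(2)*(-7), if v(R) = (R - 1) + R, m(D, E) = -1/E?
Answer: -85/4 ≈ -21.250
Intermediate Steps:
Z = 35 (Z = 5*7 = 35)
v(R) = -1 + 2*R (v(R) = (-1 + R) + R = -1 + 2*R)
m(Z, 4) + v(2)*(-7) = -1/4 + (-1 + 2*2)*(-7) = -1*1/4 + (-1 + 4)*(-7) = -1/4 + 3*(-7) = -1/4 - 21 = -85/4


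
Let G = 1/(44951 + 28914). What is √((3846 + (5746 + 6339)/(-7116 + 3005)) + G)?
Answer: 2*√88590993051202910785/303659015 ≈ 61.992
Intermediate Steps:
G = 1/73865 ≈ 1.3538e-5
√((3846 + (5746 + 6339)/(-7116 + 3005)) + G) = √((3846 + (5746 + 6339)/(-7116 + 3005)) + 1/73865) = √((3846 + 12085/(-4111)) + 1/73865) = √((3846 + 12085*(-1/4111)) + 1/73865) = √((3846 - 12085/4111) + 1/73865) = √(15798821/4111 + 1/73865) = √(1166979917276/303659015) = 2*√88590993051202910785/303659015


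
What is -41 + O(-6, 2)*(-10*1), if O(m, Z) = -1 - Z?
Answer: -11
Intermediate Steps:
-41 + O(-6, 2)*(-10*1) = -41 + (-1 - 1*2)*(-10*1) = -41 + (-1 - 2)*(-10) = -41 - 3*(-10) = -41 + 30 = -11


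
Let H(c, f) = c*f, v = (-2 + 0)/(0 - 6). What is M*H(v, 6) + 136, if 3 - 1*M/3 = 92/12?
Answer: 108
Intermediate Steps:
v = ⅓ (v = -2/(-6) = -2*(-⅙) = ⅓ ≈ 0.33333)
M = -14 (M = 9 - 276/12 = 9 - 3*23/3 = 9 - 23 = -14)
M*H(v, 6) + 136 = -14*6/3 + 136 = -14*2 + 136 = -28 + 136 = 108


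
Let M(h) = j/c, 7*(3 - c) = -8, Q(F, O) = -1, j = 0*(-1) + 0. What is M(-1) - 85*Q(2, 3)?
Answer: 85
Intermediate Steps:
j = 0 (j = 0 + 0 = 0)
c = 29/7 (c = 3 - ⅐*(-8) = 3 + 8/7 = 29/7 ≈ 4.1429)
M(h) = 0 (M(h) = 0/(29/7) = 0*(7/29) = 0)
M(-1) - 85*Q(2, 3) = 0 - 85*(-1) = 0 + 85 = 85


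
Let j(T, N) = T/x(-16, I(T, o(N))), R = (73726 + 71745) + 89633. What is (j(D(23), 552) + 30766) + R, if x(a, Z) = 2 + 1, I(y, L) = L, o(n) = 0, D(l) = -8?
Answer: 797602/3 ≈ 2.6587e+5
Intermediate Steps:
R = 235104 (R = 145471 + 89633 = 235104)
x(a, Z) = 3
j(T, N) = T/3
(j(D(23), 552) + 30766) + R = ((⅓)*(-8) + 30766) + 235104 = (-8/3 + 30766) + 235104 = 92290/3 + 235104 = 797602/3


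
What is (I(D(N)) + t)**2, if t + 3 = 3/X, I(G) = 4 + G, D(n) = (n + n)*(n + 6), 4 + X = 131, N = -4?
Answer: 3617604/16129 ≈ 224.29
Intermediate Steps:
X = 127 (X = -4 + 131 = 127)
D(n) = 2*n*(6 + n) (D(n) = (2*n)*(6 + n) = 2*n*(6 + n))
t = -378/127 (t = -3 + 3/127 = -378/127 ≈ -2.9764)
(I(D(N)) + t)**2 = ((4 + 2*(-4)*(6 - 4)) - 378/127)**2 = ((4 + 2*(-4)*2) - 378/127)**2 = ((4 - 16) - 378/127)**2 = (-12 - 378/127)**2 = (-1902/127)**2 = 3617604/16129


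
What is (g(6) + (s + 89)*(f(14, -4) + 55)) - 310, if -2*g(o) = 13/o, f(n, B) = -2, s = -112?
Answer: -18361/12 ≈ -1530.1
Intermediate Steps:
g(o) = -13/(2*o)
(g(6) + (s + 89)*(f(14, -4) + 55)) - 310 = (-13/2/6 + (-112 + 89)*(-2 + 55)) - 310 = (-13/2*1/6 - 23*53) - 310 = (-13/12 - 1219) - 310 = -14641/12 - 310 = -18361/12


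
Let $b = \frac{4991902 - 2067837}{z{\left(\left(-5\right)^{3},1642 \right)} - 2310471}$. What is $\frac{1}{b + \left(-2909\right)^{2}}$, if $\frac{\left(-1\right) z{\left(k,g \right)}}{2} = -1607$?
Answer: $\frac{2307257}{19524654149152} \approx 1.1817 \cdot 10^{-7}$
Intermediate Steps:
$z{\left(k,g \right)} = 3214$ ($z{\left(k,g \right)} = \left(-2\right) \left(-1607\right) = 3214$)
$b = - \frac{2924065}{2307257}$ ($b = \frac{4991902 - 2067837}{3214 - 2310471} = \frac{2924065}{-2307257} = 2924065 \left(- \frac{1}{2307257}\right) = - \frac{2924065}{2307257} \approx -1.2673$)
$\frac{1}{b + \left(-2909\right)^{2}} = \frac{1}{- \frac{2924065}{2307257} + \left(-2909\right)^{2}} = \frac{1}{- \frac{2924065}{2307257} + 8462281} = \frac{1}{\frac{19524654149152}{2307257}} = \frac{2307257}{19524654149152}$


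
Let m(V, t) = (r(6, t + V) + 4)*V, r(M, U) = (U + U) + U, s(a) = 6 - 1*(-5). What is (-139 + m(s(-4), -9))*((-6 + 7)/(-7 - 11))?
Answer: 29/18 ≈ 1.6111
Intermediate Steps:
s(a) = 11 (s(a) = 6 + 5 = 11)
r(M, U) = 3*U (r(M, U) = 2*U + U = 3*U)
m(V, t) = V*(4 + 3*V + 3*t) (m(V, t) = (3*(t + V) + 4)*V = (3*(V + t) + 4)*V = ((3*V + 3*t) + 4)*V = (4 + 3*V + 3*t)*V = V*(4 + 3*V + 3*t))
(-139 + m(s(-4), -9))*((-6 + 7)/(-7 - 11)) = (-139 + 11*(4 + 3*11 + 3*(-9)))*((-6 + 7)/(-7 - 11)) = (-139 + 11*(4 + 33 - 27))*(1/(-18)) = (-139 + 11*10)*(1*(-1/18)) = (-139 + 110)*(-1/18) = -29*(-1/18) = 29/18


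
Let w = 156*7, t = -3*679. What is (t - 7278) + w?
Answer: -8223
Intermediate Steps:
t = -2037
w = 1092
(t - 7278) + w = (-2037 - 7278) + 1092 = -9315 + 1092 = -8223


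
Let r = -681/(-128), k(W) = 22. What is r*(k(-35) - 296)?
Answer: -93297/64 ≈ -1457.8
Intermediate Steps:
r = 681/128 (r = -681*(-1/128) = 681/128 ≈ 5.3203)
r*(k(-35) - 296) = 681*(22 - 296)/128 = (681/128)*(-274) = -93297/64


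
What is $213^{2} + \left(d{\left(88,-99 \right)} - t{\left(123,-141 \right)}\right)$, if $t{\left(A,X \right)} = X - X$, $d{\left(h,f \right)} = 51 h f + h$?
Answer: $-398855$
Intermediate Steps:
$d{\left(h,f \right)} = h + 51 f h$ ($d{\left(h,f \right)} = 51 f h + h = h + 51 f h$)
$t{\left(A,X \right)} = 0$
$213^{2} + \left(d{\left(88,-99 \right)} - t{\left(123,-141 \right)}\right) = 213^{2} + \left(88 \left(1 + 51 \left(-99\right)\right) - 0\right) = 45369 + \left(88 \left(1 - 5049\right) + 0\right) = 45369 + \left(88 \left(-5048\right) + 0\right) = 45369 + \left(-444224 + 0\right) = 45369 - 444224 = -398855$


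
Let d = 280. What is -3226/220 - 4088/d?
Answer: -3219/110 ≈ -29.264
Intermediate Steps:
-3226/220 - 4088/d = -3226/220 - 4088/280 = -3226*1/220 - 4088*1/280 = -1613/110 - 73/5 = -3219/110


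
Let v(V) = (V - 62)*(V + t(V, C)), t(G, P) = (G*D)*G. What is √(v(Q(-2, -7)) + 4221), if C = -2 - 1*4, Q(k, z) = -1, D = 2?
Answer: 3*√462 ≈ 64.483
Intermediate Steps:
C = -6 (C = -2 - 4 = -6)
t(G, P) = 2*G² (t(G, P) = (G*2)*G = (2*G)*G = 2*G²)
v(V) = (-62 + V)*(V + 2*V²) (v(V) = (V - 62)*(V + 2*V²) = (-62 + V)*(V + 2*V²))
√(v(Q(-2, -7)) + 4221) = √(-(-62 - 123*(-1) + 2*(-1)²) + 4221) = √(-(-62 + 123 + 2*1) + 4221) = √(-(-62 + 123 + 2) + 4221) = √(-1*63 + 4221) = √(-63 + 4221) = √4158 = 3*√462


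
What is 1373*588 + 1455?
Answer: 808779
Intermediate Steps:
1373*588 + 1455 = 807324 + 1455 = 808779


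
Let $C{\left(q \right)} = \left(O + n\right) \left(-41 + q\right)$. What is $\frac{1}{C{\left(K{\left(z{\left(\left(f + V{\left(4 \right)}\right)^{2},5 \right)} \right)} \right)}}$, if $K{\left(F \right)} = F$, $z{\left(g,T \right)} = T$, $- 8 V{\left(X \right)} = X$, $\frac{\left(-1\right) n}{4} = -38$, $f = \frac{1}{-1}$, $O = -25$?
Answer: $- \frac{1}{4572} \approx -0.00021872$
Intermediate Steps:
$f = -1$
$n = 152$ ($n = \left(-4\right) \left(-38\right) = 152$)
$V{\left(X \right)} = - \frac{X}{8}$
$C{\left(q \right)} = -5207 + 127 q$ ($C{\left(q \right)} = \left(-25 + 152\right) \left(-41 + q\right) = 127 \left(-41 + q\right) = -5207 + 127 q$)
$\frac{1}{C{\left(K{\left(z{\left(\left(f + V{\left(4 \right)}\right)^{2},5 \right)} \right)} \right)}} = \frac{1}{-5207 + 127 \cdot 5} = \frac{1}{-5207 + 635} = \frac{1}{-4572} = - \frac{1}{4572}$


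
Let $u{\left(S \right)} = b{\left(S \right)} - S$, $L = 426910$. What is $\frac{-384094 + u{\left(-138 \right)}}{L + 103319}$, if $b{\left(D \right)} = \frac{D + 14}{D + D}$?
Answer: $- \frac{26492933}{36585801} \approx -0.72413$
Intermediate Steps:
$b{\left(D \right)} = \frac{14 + D}{2 D}$
$u{\left(S \right)} = - S + \frac{14 + S}{2 S}$ ($u{\left(S \right)} = \frac{14 + S}{2 S} - S = - S + \frac{14 + S}{2 S}$)
$\frac{-384094 + u{\left(-138 \right)}}{L + 103319} = \frac{-384094 + \left(\frac{1}{2} - -138 + \frac{7}{-138}\right)}{426910 + 103319} = \frac{-384094 + \left(\frac{1}{2} + 138 + 7 \left(- \frac{1}{138}\right)\right)}{530229} = \left(-384094 + \left(\frac{1}{2} + 138 - \frac{7}{138}\right)\right) \frac{1}{530229} = \left(-384094 + \frac{9553}{69}\right) \frac{1}{530229} = \left(- \frac{26492933}{69}\right) \frac{1}{530229} = - \frac{26492933}{36585801}$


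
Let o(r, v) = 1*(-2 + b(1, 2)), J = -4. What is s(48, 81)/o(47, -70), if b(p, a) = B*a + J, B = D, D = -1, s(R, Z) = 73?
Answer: -73/8 ≈ -9.1250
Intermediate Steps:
B = -1
b(p, a) = -4 - a (b(p, a) = -a - 4 = -4 - a)
o(r, v) = -8 (o(r, v) = 1*(-2 + (-4 - 1*2)) = 1*(-2 + (-4 - 2)) = 1*(-2 - 6) = 1*(-8) = -8)
s(48, 81)/o(47, -70) = 73/(-8) = 73*(-⅛) = -73/8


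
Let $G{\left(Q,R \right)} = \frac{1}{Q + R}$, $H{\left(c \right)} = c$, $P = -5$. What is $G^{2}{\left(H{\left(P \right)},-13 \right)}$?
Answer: $\frac{1}{324} \approx 0.0030864$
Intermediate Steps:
$G^{2}{\left(H{\left(P \right)},-13 \right)} = \left(\frac{1}{-5 - 13}\right)^{2} = \left(\frac{1}{-18}\right)^{2} = \left(- \frac{1}{18}\right)^{2} = \frac{1}{324}$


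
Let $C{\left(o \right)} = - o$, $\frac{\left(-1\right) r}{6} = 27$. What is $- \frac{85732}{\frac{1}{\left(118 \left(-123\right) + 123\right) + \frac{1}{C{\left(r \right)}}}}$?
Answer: $\frac{99935263306}{81} \approx 1.2338 \cdot 10^{9}$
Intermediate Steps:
$r = -162$ ($r = \left(-6\right) 27 = -162$)
$- \frac{85732}{\frac{1}{\left(118 \left(-123\right) + 123\right) + \frac{1}{C{\left(r \right)}}}} = - \frac{85732}{\frac{1}{\left(118 \left(-123\right) + 123\right) + \frac{1}{\left(-1\right) \left(-162\right)}}} = - \frac{85732}{\frac{1}{\left(-14514 + 123\right) + \frac{1}{162}}} = - \frac{85732}{\frac{1}{-14391 + \frac{1}{162}}} = - \frac{85732}{\frac{1}{- \frac{2331341}{162}}} = - \frac{85732}{- \frac{162}{2331341}} = \left(-85732\right) \left(- \frac{2331341}{162}\right) = \frac{99935263306}{81}$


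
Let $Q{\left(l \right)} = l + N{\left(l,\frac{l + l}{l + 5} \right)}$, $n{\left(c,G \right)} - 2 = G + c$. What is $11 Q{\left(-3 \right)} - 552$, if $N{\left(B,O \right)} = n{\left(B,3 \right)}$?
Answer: $-563$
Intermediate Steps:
$n{\left(c,G \right)} = 2 + G + c$ ($n{\left(c,G \right)} = 2 + \left(G + c\right) = 2 + G + c$)
$N{\left(B,O \right)} = 5 + B$ ($N{\left(B,O \right)} = 2 + 3 + B = 5 + B$)
$Q{\left(l \right)} = 5 + 2 l$ ($Q{\left(l \right)} = l + \left(5 + l\right) = 5 + 2 l$)
$11 Q{\left(-3 \right)} - 552 = 11 \left(5 + 2 \left(-3\right)\right) - 552 = 11 \left(5 - 6\right) - 552 = 11 \left(-1\right) - 552 = -11 - 552 = -563$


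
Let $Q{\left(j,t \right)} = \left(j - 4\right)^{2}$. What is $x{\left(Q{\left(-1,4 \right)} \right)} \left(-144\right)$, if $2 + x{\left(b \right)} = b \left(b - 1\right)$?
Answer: $-86112$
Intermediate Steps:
$Q{\left(j,t \right)} = \left(-4 + j\right)^{2}$
$x{\left(b \right)} = -2 + b \left(-1 + b\right)$ ($x{\left(b \right)} = -2 + b \left(b - 1\right) = -2 + b \left(-1 + b\right)$)
$x{\left(Q{\left(-1,4 \right)} \right)} \left(-144\right) = \left(-2 + \left(\left(-4 - 1\right)^{2}\right)^{2} - \left(-4 - 1\right)^{2}\right) \left(-144\right) = \left(-2 + \left(\left(-5\right)^{2}\right)^{2} - \left(-5\right)^{2}\right) \left(-144\right) = \left(-2 + 25^{2} - 25\right) \left(-144\right) = \left(-2 + 625 - 25\right) \left(-144\right) = 598 \left(-144\right) = -86112$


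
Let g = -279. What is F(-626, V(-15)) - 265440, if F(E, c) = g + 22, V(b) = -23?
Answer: -265697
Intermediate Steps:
F(E, c) = -257 (F(E, c) = -279 + 22 = -257)
F(-626, V(-15)) - 265440 = -257 - 265440 = -265697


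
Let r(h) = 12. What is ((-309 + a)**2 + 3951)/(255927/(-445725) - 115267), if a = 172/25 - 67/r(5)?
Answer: -2512165734043/2935865114400 ≈ -0.85568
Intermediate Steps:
a = 389/300 (a = 172/25 - 67/12 = 389/300 ≈ 1.2967)
((-309 + a)**2 + 3951)/(255927/(-445725) - 115267) = ((-309 + 389/300)**2 + 3951)/(255927/(-445725) - 115267) = ((-92311/300)**2 + 3951)/(255927*(-1/445725) - 115267) = (8521320721/90000 + 3951)/(-12187/21225 - 115267) = 8876910721/(90000*(-2446554262/21225)) = (8876910721/90000)*(-21225/2446554262) = -2512165734043/2935865114400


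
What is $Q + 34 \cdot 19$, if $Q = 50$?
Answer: $696$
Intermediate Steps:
$Q + 34 \cdot 19 = 50 + 34 \cdot 19 = 50 + 646 = 696$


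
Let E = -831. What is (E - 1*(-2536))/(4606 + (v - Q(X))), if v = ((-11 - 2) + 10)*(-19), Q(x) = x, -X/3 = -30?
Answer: 1705/4573 ≈ 0.37284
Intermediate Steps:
X = 90 (X = -3*(-30) = 90)
v = 57 (v = (-13 + 10)*(-19) = -3*(-19) = 57)
(E - 1*(-2536))/(4606 + (v - Q(X))) = (-831 - 1*(-2536))/(4606 + (57 - 1*90)) = (-831 + 2536)/(4606 + (57 - 90)) = 1705/(4606 - 33) = 1705/4573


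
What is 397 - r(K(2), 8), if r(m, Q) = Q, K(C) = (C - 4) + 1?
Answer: 389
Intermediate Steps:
K(C) = -3 + C (K(C) = (-4 + C) + 1 = -3 + C)
397 - r(K(2), 8) = 397 - 1*8 = 397 - 8 = 389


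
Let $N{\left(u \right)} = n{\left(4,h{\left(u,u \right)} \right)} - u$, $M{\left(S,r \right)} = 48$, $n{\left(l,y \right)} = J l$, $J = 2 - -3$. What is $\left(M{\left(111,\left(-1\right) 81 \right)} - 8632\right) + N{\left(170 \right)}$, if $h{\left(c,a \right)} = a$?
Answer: $-8734$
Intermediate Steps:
$J = 5$ ($J = 2 + 3 = 5$)
$n{\left(l,y \right)} = 5 l$
$N{\left(u \right)} = 20 - u$ ($N{\left(u \right)} = 5 \cdot 4 - u = 20 - u$)
$\left(M{\left(111,\left(-1\right) 81 \right)} - 8632\right) + N{\left(170 \right)} = \left(48 - 8632\right) + \left(20 - 170\right) = -8584 + \left(20 - 170\right) = -8584 - 150 = -8734$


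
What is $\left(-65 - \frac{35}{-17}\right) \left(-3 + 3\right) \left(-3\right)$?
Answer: $0$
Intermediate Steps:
$\left(-65 - \frac{35}{-17}\right) \left(-3 + 3\right) \left(-3\right) = \left(-65 - - \frac{35}{17}\right) 0 \left(-3\right) = \left(-65 + \frac{35}{17}\right) 0 = \left(- \frac{1070}{17}\right) 0 = 0$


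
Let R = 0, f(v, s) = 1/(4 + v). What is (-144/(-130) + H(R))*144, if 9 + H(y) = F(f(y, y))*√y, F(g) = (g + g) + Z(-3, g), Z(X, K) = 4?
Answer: -73872/65 ≈ -1136.5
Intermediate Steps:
F(g) = 4 + 2*g (F(g) = (g + g) + 4 = 2*g + 4 = 4 + 2*g)
H(y) = -9 + √y*(4 + 2/(4 + y)) (H(y) = -9 + (4 + 2/(4 + y))*√y = -9 + √y*(4 + 2/(4 + y)))
(-144/(-130) + H(R))*144 = (-144/(-130) + (-36 - 9*0 + √0*(18 + 4*0))/(4 + 0))*144 = (-144*(-1/130) + (-36 + 0 + 0*(18 + 0))/4)*144 = (72/65 + (-36 + 0 + 0*18)/4)*144 = (72/65 + (-36 + 0 + 0)/4)*144 = (72/65 + (¼)*(-36))*144 = (72/65 - 9)*144 = -513/65*144 = -73872/65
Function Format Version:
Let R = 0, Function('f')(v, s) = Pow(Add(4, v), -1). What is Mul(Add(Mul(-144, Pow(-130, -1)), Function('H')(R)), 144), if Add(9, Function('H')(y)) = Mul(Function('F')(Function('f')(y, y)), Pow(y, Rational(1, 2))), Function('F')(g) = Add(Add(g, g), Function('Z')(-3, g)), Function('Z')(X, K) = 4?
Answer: Rational(-73872, 65) ≈ -1136.5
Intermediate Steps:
Function('F')(g) = Add(4, Mul(2, g)) (Function('F')(g) = Add(Add(g, g), 4) = Add(Mul(2, g), 4) = Add(4, Mul(2, g)))
Function('H')(y) = Add(-9, Mul(Pow(y, Rational(1, 2)), Add(4, Mul(2, Pow(Add(4, y), -1))))) (Function('H')(y) = Add(-9, Mul(Add(4, Mul(2, Pow(Add(4, y), -1))), Pow(y, Rational(1, 2)))) = Add(-9, Mul(Pow(y, Rational(1, 2)), Add(4, Mul(2, Pow(Add(4, y), -1))))))
Mul(Add(Mul(-144, Pow(-130, -1)), Function('H')(R)), 144) = Mul(Add(Mul(-144, Pow(-130, -1)), Mul(Pow(Add(4, 0), -1), Add(-36, Mul(-9, 0), Mul(Pow(0, Rational(1, 2)), Add(18, Mul(4, 0)))))), 144) = Mul(Add(Mul(-144, Rational(-1, 130)), Mul(Pow(4, -1), Add(-36, 0, Mul(0, Add(18, 0))))), 144) = Mul(Add(Rational(72, 65), Mul(Rational(1, 4), Add(-36, 0, Mul(0, 18)))), 144) = Mul(Add(Rational(72, 65), Mul(Rational(1, 4), Add(-36, 0, 0))), 144) = Mul(Add(Rational(72, 65), Mul(Rational(1, 4), -36)), 144) = Mul(Add(Rational(72, 65), -9), 144) = Mul(Rational(-513, 65), 144) = Rational(-73872, 65)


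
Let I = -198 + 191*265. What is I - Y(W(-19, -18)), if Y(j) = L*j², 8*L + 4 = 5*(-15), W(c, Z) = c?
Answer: 431855/8 ≈ 53982.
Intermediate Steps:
L = -79/8 (L = -½ + (5*(-15))/8 = -½ + (⅛)*(-75) = -½ - 75/8 = -79/8 ≈ -9.8750)
Y(j) = -79*j²/8
I = 50417 (I = -198 + 50615 = 50417)
I - Y(W(-19, -18)) = 50417 - (-79)*(-19)²/8 = 50417 - (-79)*361/8 = 50417 - 1*(-28519/8) = 50417 + 28519/8 = 431855/8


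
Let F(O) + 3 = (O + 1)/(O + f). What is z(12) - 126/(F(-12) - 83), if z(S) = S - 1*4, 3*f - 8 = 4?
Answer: 6424/677 ≈ 9.4889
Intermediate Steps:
f = 4 (f = 8/3 + (1/3)*4 = 8/3 + 4/3 = 4)
F(O) = -3 + (1 + O)/(4 + O) (F(O) = -3 + (O + 1)/(O + 4) = -3 + (1 + O)/(4 + O))
z(S) = -4 + S (z(S) = S - 4 = -4 + S)
z(12) - 126/(F(-12) - 83) = (-4 + 12) - 126/((-11 - 2*(-12))/(4 - 12) - 83) = 8 - 126/((-11 + 24)/(-8) - 83) = 8 - 126/(-1/8*13 - 83) = 8 - 126/(-13/8 - 83) = 8 - 126/(-677/8) = 8 - 126*(-8/677) = 8 + 1008/677 = 6424/677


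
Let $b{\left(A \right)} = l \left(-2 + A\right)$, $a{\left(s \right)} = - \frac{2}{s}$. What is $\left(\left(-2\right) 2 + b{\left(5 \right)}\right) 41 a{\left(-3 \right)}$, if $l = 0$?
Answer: $- \frac{328}{3} \approx -109.33$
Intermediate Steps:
$b{\left(A \right)} = 0$ ($b{\left(A \right)} = 0 \left(-2 + A\right) = 0$)
$\left(\left(-2\right) 2 + b{\left(5 \right)}\right) 41 a{\left(-3 \right)} = \left(\left(-2\right) 2 + 0\right) 41 \left(- \frac{2}{-3}\right) = \left(-4 + 0\right) 41 \left(\left(-2\right) \left(- \frac{1}{3}\right)\right) = \left(-4\right) 41 \cdot \frac{2}{3} = \left(-164\right) \frac{2}{3} = - \frac{328}{3}$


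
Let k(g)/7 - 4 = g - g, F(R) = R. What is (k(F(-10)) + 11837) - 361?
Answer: 11504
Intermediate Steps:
k(g) = 28 (k(g) = 28 + 7*(g - g) = 28 + 7*0 = 28 + 0 = 28)
(k(F(-10)) + 11837) - 361 = (28 + 11837) - 361 = 11865 - 361 = 11504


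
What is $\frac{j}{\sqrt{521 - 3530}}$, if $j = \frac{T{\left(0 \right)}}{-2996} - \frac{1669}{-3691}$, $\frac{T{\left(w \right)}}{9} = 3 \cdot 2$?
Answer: $- \frac{2400505 i \sqrt{3009}}{16637116062} \approx - 0.0079147 i$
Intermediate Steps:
$T{\left(w \right)} = 54$ ($T{\left(w \right)} = 9 \cdot 3 \cdot 2 = 9 \cdot 6 = 54$)
$j = \frac{2400505}{5529118}$ ($j = \frac{54}{-2996} - \frac{1669}{-3691} = 54 \left(- \frac{1}{2996}\right) - - \frac{1669}{3691} = - \frac{27}{1498} + \frac{1669}{3691} = \frac{2400505}{5529118} \approx 0.43416$)
$\frac{j}{\sqrt{521 - 3530}} = \frac{2400505}{5529118 \sqrt{521 - 3530}} = \frac{2400505}{5529118 \sqrt{-3009}} = \frac{2400505}{5529118 i \sqrt{3009}} = \frac{2400505 \left(- \frac{i \sqrt{3009}}{3009}\right)}{5529118} = - \frac{2400505 i \sqrt{3009}}{16637116062}$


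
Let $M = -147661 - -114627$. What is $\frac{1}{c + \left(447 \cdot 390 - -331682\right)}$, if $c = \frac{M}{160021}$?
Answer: $\frac{160021}{80972513218} \approx 1.9762 \cdot 10^{-6}$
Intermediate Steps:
$M = -33034$ ($M = -147661 + 114627 = -33034$)
$c = - \frac{33034}{160021} \approx -0.20644$
$\frac{1}{c + \left(447 \cdot 390 - -331682\right)} = \frac{1}{- \frac{33034}{160021} + \left(447 \cdot 390 - -331682\right)} = \frac{1}{- \frac{33034}{160021} + \left(174330 + 331682\right)} = \frac{1}{- \frac{33034}{160021} + 506012} = \frac{1}{\frac{80972513218}{160021}} = \frac{160021}{80972513218}$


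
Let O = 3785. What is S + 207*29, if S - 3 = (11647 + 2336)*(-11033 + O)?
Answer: -101342778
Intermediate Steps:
S = -101348781 (S = 3 + (11647 + 2336)*(-11033 + 3785) = 3 + 13983*(-7248) = 3 - 101348784 = -101348781)
S + 207*29 = -101348781 + 207*29 = -101348781 + 6003 = -101342778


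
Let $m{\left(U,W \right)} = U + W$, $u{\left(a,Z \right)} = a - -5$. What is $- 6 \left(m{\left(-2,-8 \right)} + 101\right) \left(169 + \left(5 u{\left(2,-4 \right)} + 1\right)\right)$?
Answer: $-111930$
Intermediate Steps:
$u{\left(a,Z \right)} = 5 + a$ ($u{\left(a,Z \right)} = a + 5 = 5 + a$)
$- 6 \left(m{\left(-2,-8 \right)} + 101\right) \left(169 + \left(5 u{\left(2,-4 \right)} + 1\right)\right) = - 6 \left(\left(-2 - 8\right) + 101\right) \left(169 + \left(5 \left(5 + 2\right) + 1\right)\right) = - 6 \left(-10 + 101\right) \left(169 + \left(5 \cdot 7 + 1\right)\right) = - 6 \cdot 91 \left(169 + \left(35 + 1\right)\right) = - 6 \cdot 91 \left(169 + 36\right) = - 6 \cdot 91 \cdot 205 = \left(-6\right) 18655 = -111930$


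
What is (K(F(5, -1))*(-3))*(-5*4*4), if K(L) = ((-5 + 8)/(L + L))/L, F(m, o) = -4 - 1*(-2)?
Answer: 90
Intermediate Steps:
F(m, o) = -2 (F(m, o) = -4 + 2 = -2)
K(L) = 3/(2*L²) (K(L) = (3/((2*L)))/L = (3*(1/(2*L)))/L = (3/(2*L))/L = 3/(2*L²))
(K(F(5, -1))*(-3))*(-5*4*4) = (((3/2)/(-2)²)*(-3))*(-5*4*4) = (((3/2)*(¼))*(-3))*(-20*4) = ((3/8)*(-3))*(-80) = -9/8*(-80) = 90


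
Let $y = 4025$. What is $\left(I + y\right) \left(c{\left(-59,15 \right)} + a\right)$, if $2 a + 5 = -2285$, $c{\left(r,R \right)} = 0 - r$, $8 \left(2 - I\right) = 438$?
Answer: $- \frac{8627727}{2} \approx -4.3139 \cdot 10^{6}$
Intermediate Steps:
$I = - \frac{211}{4}$ ($I = 2 - \frac{219}{4} = - \frac{211}{4} \approx -52.75$)
$c{\left(r,R \right)} = - r$
$a = -1145$ ($a = - \frac{5}{2} + \frac{1}{2} \left(-2285\right) = - \frac{5}{2} - \frac{2285}{2} = -1145$)
$\left(I + y\right) \left(c{\left(-59,15 \right)} + a\right) = \left(- \frac{211}{4} + 4025\right) \left(\left(-1\right) \left(-59\right) - 1145\right) = \frac{15889 \left(59 - 1145\right)}{4} = \frac{15889}{4} \left(-1086\right) = - \frac{8627727}{2}$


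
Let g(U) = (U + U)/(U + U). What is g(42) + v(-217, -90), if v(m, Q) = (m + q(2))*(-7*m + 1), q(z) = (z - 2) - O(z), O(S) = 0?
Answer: -329839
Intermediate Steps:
q(z) = -2 + z (q(z) = (z - 2) - 1*0 = (-2 + z) + 0 = -2 + z)
v(m, Q) = m*(1 - 7*m) (v(m, Q) = (m + (-2 + 2))*(-7*m + 1) = (m + 0)*(1 - 7*m) = m*(1 - 7*m))
g(U) = 1 (g(U) = (2*U)/((2*U)) = (2*U)*(1/(2*U)) = 1)
g(42) + v(-217, -90) = 1 - 217*(1 - 7*(-217)) = 1 - 217*(1 + 1519) = 1 - 217*1520 = 1 - 329840 = -329839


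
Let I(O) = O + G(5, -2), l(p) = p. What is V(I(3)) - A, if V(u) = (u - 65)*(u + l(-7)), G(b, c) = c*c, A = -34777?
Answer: 34777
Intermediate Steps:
G(b, c) = c**2
I(O) = 4 + O (I(O) = O + (-2)**2 = O + 4 = 4 + O)
V(u) = (-65 + u)*(-7 + u) (V(u) = (u - 65)*(u - 7) = (-65 + u)*(-7 + u))
V(I(3)) - A = (455 + (4 + 3)**2 - 72*(4 + 3)) - 1*(-34777) = (455 + 7**2 - 72*7) + 34777 = (455 + 49 - 504) + 34777 = 0 + 34777 = 34777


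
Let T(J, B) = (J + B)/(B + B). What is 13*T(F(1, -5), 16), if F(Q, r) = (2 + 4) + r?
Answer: 221/32 ≈ 6.9063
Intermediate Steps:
F(Q, r) = 6 + r
T(J, B) = (B + J)/(2*B) (T(J, B) = (B + J)/((2*B)) = (B + J)*(1/(2*B)) = (B + J)/(2*B))
13*T(F(1, -5), 16) = 13*((½)*(16 + (6 - 5))/16) = 13*((½)*(1/16)*(16 + 1)) = 13*((½)*(1/16)*17) = 13*(17/32) = 221/32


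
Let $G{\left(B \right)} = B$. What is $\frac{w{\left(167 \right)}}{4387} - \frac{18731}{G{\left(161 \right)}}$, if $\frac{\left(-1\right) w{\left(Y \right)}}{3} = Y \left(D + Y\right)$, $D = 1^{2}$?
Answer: $- \frac{95723945}{706307} \approx -135.53$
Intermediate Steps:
$D = 1$
$w{\left(Y \right)} = - 3 Y \left(1 + Y\right)$
$\frac{w{\left(167 \right)}}{4387} - \frac{18731}{G{\left(161 \right)}} = \frac{\left(-3\right) 167 \left(1 + 167\right)}{4387} - \frac{18731}{161} = \left(-3\right) 167 \cdot 168 \cdot \frac{1}{4387} - \frac{18731}{161} = \left(-84168\right) \frac{1}{4387} - \frac{18731}{161} = - \frac{84168}{4387} - \frac{18731}{161} = - \frac{95723945}{706307}$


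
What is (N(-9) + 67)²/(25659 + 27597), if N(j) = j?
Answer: 841/13314 ≈ 0.063167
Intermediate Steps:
(N(-9) + 67)²/(25659 + 27597) = (-9 + 67)²/(25659 + 27597) = 58²/53256 = 3364*(1/53256) = 841/13314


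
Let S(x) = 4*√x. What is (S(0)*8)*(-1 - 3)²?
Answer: 0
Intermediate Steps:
(S(0)*8)*(-1 - 3)² = ((4*√0)*8)*(-1 - 3)² = ((4*0)*8)*(-4)² = (0*8)*16 = 0*16 = 0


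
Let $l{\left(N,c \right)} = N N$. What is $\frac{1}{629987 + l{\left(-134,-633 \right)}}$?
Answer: $\frac{1}{647943} \approx 1.5433 \cdot 10^{-6}$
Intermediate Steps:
$l{\left(N,c \right)} = N^{2}$
$\frac{1}{629987 + l{\left(-134,-633 \right)}} = \frac{1}{629987 + \left(-134\right)^{2}} = \frac{1}{629987 + 17956} = \frac{1}{647943}$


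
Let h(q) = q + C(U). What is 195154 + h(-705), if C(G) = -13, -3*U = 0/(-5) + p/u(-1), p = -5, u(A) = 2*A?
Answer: 194436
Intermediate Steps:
U = -⅚ (U = -(0/(-5) - 5/(2*(-1)))/3 = -(0*(-⅕) - 5/(-2))/3 = -(0 - 5*(-½))/3 = -(0 + 5/2)/3 = -⅓*5/2 = -⅚ ≈ -0.83333)
h(q) = -13 + q (h(q) = q - 13 = -13 + q)
195154 + h(-705) = 195154 + (-13 - 705) = 195154 - 718 = 194436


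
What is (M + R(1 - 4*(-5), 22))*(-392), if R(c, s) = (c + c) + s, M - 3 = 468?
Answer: -209720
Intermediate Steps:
M = 471 (M = 3 + 468 = 471)
R(c, s) = s + 2*c (R(c, s) = 2*c + s = s + 2*c)
(M + R(1 - 4*(-5), 22))*(-392) = (471 + (22 + 2*(1 - 4*(-5))))*(-392) = (471 + (22 + 2*(1 + 20)))*(-392) = (471 + (22 + 2*21))*(-392) = (471 + (22 + 42))*(-392) = (471 + 64)*(-392) = 535*(-392) = -209720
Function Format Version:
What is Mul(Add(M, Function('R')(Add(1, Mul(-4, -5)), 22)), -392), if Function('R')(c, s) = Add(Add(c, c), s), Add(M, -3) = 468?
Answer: -209720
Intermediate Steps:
M = 471 (M = Add(3, 468) = 471)
Function('R')(c, s) = Add(s, Mul(2, c)) (Function('R')(c, s) = Add(Mul(2, c), s) = Add(s, Mul(2, c)))
Mul(Add(M, Function('R')(Add(1, Mul(-4, -5)), 22)), -392) = Mul(Add(471, Add(22, Mul(2, Add(1, Mul(-4, -5))))), -392) = Mul(Add(471, Add(22, Mul(2, Add(1, 20)))), -392) = Mul(Add(471, Add(22, Mul(2, 21))), -392) = Mul(Add(471, Add(22, 42)), -392) = Mul(Add(471, 64), -392) = Mul(535, -392) = -209720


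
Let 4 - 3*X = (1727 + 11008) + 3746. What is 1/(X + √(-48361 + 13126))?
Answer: -49431/271808644 - 81*I*√435/271808644 ≈ -0.00018186 - 6.2154e-6*I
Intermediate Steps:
X = -16477/3 (X = 4/3 - ((1727 + 11008) + 3746)/3 = 4/3 - (12735 + 3746)/3 = 4/3 - ⅓*16481 = 4/3 - 16481/3 = -16477/3 ≈ -5492.3)
1/(X + √(-48361 + 13126)) = 1/(-16477/3 + √(-48361 + 13126)) = 1/(-16477/3 + √(-35235)) = 1/(-16477/3 + 9*I*√435)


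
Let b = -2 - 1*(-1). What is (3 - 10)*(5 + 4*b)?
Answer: -7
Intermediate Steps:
b = -1 (b = -2 + 1 = -1)
(3 - 10)*(5 + 4*b) = (3 - 10)*(5 + 4*(-1)) = -7*(5 - 4) = -7*1 = -7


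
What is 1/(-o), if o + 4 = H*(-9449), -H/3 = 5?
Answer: -1/141731 ≈ -7.0556e-6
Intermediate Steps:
H = -15 (H = -3*5 = -15)
o = 141731 (o = -4 - 15*(-9449) = -4 + 141735 = 141731)
1/(-o) = 1/(-1*141731) = 1/(-141731) = -1/141731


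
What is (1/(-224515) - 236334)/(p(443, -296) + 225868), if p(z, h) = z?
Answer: -53060528011/50810214165 ≈ -1.0443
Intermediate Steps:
(1/(-224515) - 236334)/(p(443, -296) + 225868) = (1/(-224515) - 236334)/(443 + 225868) = (-1/224515 - 236334)/226311 = -53060528011/224515*1/226311 = -53060528011/50810214165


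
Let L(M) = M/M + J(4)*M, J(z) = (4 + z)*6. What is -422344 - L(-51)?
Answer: -419897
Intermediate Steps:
J(z) = 24 + 6*z
L(M) = 1 + 48*M (L(M) = M/M + (24 + 6*4)*M = 1 + (24 + 24)*M = 1 + 48*M)
-422344 - L(-51) = -422344 - (1 + 48*(-51)) = -422344 - (1 - 2448) = -422344 - 1*(-2447) = -422344 + 2447 = -419897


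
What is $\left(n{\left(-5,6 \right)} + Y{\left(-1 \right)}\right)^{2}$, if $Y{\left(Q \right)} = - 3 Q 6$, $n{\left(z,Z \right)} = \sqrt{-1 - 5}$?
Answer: $\left(18 + i \sqrt{6}\right)^{2} \approx 318.0 + 88.182 i$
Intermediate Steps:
$n{\left(z,Z \right)} = i \sqrt{6}$ ($n{\left(z,Z \right)} = \sqrt{-6} = i \sqrt{6}$)
$Y{\left(Q \right)} = - 18 Q$
$\left(n{\left(-5,6 \right)} + Y{\left(-1 \right)}\right)^{2} = \left(i \sqrt{6} - -18\right)^{2} = \left(i \sqrt{6} + 18\right)^{2} = \left(18 + i \sqrt{6}\right)^{2}$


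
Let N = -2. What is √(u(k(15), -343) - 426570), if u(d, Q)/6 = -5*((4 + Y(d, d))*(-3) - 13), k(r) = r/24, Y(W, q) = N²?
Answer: 2*I*√106365 ≈ 652.27*I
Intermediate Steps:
Y(W, q) = 4 (Y(W, q) = (-2)² = 4)
k(r) = r/24 (k(r) = r*(1/24) = r/24)
u(d, Q) = 1110 (u(d, Q) = 6*(-5*((4 + 4)*(-3) - 13)) = 6*(-5*(8*(-3) - 13)) = 6*(-5*(-24 - 13)) = 6*(-5*(-37)) = 6*185 = 1110)
√(u(k(15), -343) - 426570) = √(1110 - 426570) = √(-425460) = 2*I*√106365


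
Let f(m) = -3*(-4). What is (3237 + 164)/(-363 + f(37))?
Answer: -3401/351 ≈ -9.6895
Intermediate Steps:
f(m) = 12
(3237 + 164)/(-363 + f(37)) = (3237 + 164)/(-363 + 12) = 3401/(-351) = 3401*(-1/351) = -3401/351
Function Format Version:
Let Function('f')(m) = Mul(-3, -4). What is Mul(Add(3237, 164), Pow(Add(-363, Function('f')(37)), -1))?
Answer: Rational(-3401, 351) ≈ -9.6895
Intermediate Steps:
Function('f')(m) = 12
Mul(Add(3237, 164), Pow(Add(-363, Function('f')(37)), -1)) = Mul(Add(3237, 164), Pow(Add(-363, 12), -1)) = Mul(3401, Pow(-351, -1)) = Mul(3401, Rational(-1, 351)) = Rational(-3401, 351)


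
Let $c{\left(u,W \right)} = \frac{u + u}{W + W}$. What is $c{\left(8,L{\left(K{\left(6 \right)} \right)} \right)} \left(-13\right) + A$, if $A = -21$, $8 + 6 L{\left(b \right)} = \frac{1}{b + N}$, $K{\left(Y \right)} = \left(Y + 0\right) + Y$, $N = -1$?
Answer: $\frac{1679}{29} \approx 57.897$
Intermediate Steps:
$K{\left(Y \right)} = 2 Y$ ($K{\left(Y \right)} = Y + Y = 2 Y$)
$L{\left(b \right)} = - \frac{4}{3} + \frac{1}{6 \left(-1 + b\right)}$ ($L{\left(b \right)} = - \frac{4}{3} + \frac{1}{6 \left(b - 1\right)} = - \frac{4}{3} + \frac{1}{6 \left(-1 + b\right)}$)
$c{\left(u,W \right)} = \frac{u}{W}$ ($c{\left(u,W \right)} = \frac{2 u}{2 W} = 2 u \frac{1}{2 W} = \frac{u}{W}$)
$c{\left(8,L{\left(K{\left(6 \right)} \right)} \right)} \left(-13\right) + A = \frac{8}{\frac{1}{6} \frac{1}{-1 + 2 \cdot 6} \left(9 - 8 \cdot 2 \cdot 6\right)} \left(-13\right) - 21 = \frac{8}{\frac{1}{6} \frac{1}{-1 + 12} \left(9 - 96\right)} \left(-13\right) - 21 = \frac{8}{\frac{1}{6} \cdot \frac{1}{11} \left(9 - 96\right)} \left(-13\right) - 21 = \frac{8}{\frac{1}{6} \cdot \frac{1}{11} \left(-87\right)} \left(-13\right) - 21 = \frac{8}{- \frac{29}{22}} \left(-13\right) - 21 = 8 \left(- \frac{22}{29}\right) \left(-13\right) - 21 = \left(- \frac{176}{29}\right) \left(-13\right) - 21 = \frac{2288}{29} - 21 = \frac{1679}{29}$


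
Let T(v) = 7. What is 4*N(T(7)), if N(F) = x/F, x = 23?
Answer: 92/7 ≈ 13.143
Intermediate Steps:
N(F) = 23/F
4*N(T(7)) = 4*(23/7) = 92/7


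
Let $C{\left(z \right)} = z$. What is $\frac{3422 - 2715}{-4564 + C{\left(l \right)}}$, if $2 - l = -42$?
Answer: $- \frac{707}{4520} \approx -0.15642$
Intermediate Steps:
$l = 44$ ($l = 2 - -42 = 2 + 42 = 44$)
$\frac{3422 - 2715}{-4564 + C{\left(l \right)}} = \frac{3422 - 2715}{-4564 + 44} = \frac{707}{-4520} = 707 \left(- \frac{1}{4520}\right) = - \frac{707}{4520}$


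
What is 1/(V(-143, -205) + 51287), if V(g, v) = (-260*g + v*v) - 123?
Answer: 1/130369 ≈ 7.6705e-6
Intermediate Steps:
V(g, v) = -123 + v² - 260*g (V(g, v) = (-260*g + v²) - 123 = (v² - 260*g) - 123 = -123 + v² - 260*g)
1/(V(-143, -205) + 51287) = 1/((-123 + (-205)² - 260*(-143)) + 51287) = 1/((-123 + 42025 + 37180) + 51287) = 1/(79082 + 51287) = 1/130369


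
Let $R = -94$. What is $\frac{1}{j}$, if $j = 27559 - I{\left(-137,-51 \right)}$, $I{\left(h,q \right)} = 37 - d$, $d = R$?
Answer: $\frac{1}{27428} \approx 3.6459 \cdot 10^{-5}$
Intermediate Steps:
$d = -94$
$I{\left(h,q \right)} = 131$ ($I{\left(h,q \right)} = 37 - -94 = 37 + 94 = 131$)
$j = 27428$ ($j = 27559 - 131 = 27428$)
$\frac{1}{j} = \frac{1}{27428}$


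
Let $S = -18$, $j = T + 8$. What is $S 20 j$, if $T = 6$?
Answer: $-5040$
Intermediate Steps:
$j = 14$ ($j = 6 + 8 = 14$)
$S 20 j = \left(-18\right) 20 \cdot 14 = \left(-360\right) 14 = -5040$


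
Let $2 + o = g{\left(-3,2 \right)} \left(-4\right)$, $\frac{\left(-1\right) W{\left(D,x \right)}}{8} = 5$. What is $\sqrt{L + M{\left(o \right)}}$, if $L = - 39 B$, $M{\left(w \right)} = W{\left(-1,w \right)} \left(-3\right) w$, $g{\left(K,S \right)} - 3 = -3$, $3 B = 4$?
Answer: $2 i \sqrt{73} \approx 17.088 i$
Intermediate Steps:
$B = \frac{4}{3}$ ($B = \frac{1}{3} \cdot 4 = \frac{4}{3} \approx 1.3333$)
$W{\left(D,x \right)} = -40$ ($W{\left(D,x \right)} = \left(-8\right) 5 = -40$)
$g{\left(K,S \right)} = 0$ ($g{\left(K,S \right)} = 3 - 3 = 0$)
$o = -2$ ($o = -2 + 0 \left(-4\right) = -2 + 0 = -2$)
$M{\left(w \right)} = 120 w$ ($M{\left(w \right)} = \left(-40\right) \left(-3\right) w = 120 w$)
$L = -52$ ($L = \left(-39\right) \frac{4}{3} = -52$)
$\sqrt{L + M{\left(o \right)}} = \sqrt{-52 + 120 \left(-2\right)} = \sqrt{-52 - 240} = \sqrt{-292} = 2 i \sqrt{73}$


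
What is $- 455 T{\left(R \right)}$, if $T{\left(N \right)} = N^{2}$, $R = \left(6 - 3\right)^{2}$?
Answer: $-36855$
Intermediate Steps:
$R = 9$ ($R = 3^{2} = 9$)
$- 455 T{\left(R \right)} = - 455 \cdot 9^{2} = \left(-455\right) 81 = -36855$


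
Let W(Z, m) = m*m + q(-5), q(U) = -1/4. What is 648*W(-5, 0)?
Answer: -162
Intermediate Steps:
q(U) = -¼ (q(U) = -1*¼ = -¼)
W(Z, m) = -¼ + m² (W(Z, m) = m*m - ¼ = m² - ¼ = -¼ + m²)
648*W(-5, 0) = 648*(-¼ + 0²) = 648*(-¼ + 0) = 648*(-¼) = -162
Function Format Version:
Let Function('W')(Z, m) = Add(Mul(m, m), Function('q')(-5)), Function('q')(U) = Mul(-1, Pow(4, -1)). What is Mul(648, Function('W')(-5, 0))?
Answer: -162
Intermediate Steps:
Function('q')(U) = Rational(-1, 4) (Function('q')(U) = Mul(-1, Rational(1, 4)) = Rational(-1, 4))
Function('W')(Z, m) = Add(Rational(-1, 4), Pow(m, 2)) (Function('W')(Z, m) = Add(Mul(m, m), Rational(-1, 4)) = Add(Pow(m, 2), Rational(-1, 4)) = Add(Rational(-1, 4), Pow(m, 2)))
Mul(648, Function('W')(-5, 0)) = Mul(648, Add(Rational(-1, 4), Pow(0, 2))) = Mul(648, Add(Rational(-1, 4), 0)) = Mul(648, Rational(-1, 4)) = -162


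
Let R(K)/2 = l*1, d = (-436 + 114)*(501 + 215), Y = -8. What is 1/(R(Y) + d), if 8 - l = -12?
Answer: -1/230512 ≈ -4.3382e-6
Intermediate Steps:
l = 20 (l = 8 - 1*(-12) = 8 + 12 = 20)
d = -230552 (d = -322*716 = -230552)
R(K) = 40 (R(K) = 2*(20*1) = 2*20 = 40)
1/(R(Y) + d) = 1/(40 - 230552) = 1/(-230512) = -1/230512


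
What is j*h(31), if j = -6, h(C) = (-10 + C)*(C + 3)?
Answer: -4284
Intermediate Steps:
h(C) = (-10 + C)*(3 + C)
j*h(31) = -6*(-30 + 31² - 7*31) = -6*(-30 + 961 - 217) = -6*714 = -4284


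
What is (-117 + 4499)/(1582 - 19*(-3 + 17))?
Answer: 313/94 ≈ 3.3298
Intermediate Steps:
(-117 + 4499)/(1582 - 19*(-3 + 17)) = 4382/(1582 - 19*14) = 4382/(1582 - 266) = 4382/1316 = 4382*(1/1316) = 313/94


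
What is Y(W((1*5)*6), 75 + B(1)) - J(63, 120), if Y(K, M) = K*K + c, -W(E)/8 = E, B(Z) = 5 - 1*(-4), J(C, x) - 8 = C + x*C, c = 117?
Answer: 50086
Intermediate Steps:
J(C, x) = 8 + C + C*x (J(C, x) = 8 + (C + x*C) = 8 + (C + C*x) = 8 + C + C*x)
B(Z) = 9 (B(Z) = 5 + 4 = 9)
W(E) = -8*E
Y(K, M) = 117 + K² (Y(K, M) = K*K + 117 = K² + 117 = 117 + K²)
Y(W((1*5)*6), 75 + B(1)) - J(63, 120) = (117 + (-8*1*5*6)²) - (8 + 63 + 63*120) = (117 + (-40*6)²) - (8 + 63 + 7560) = (117 + (-8*30)²) - 1*7631 = (117 + (-240)²) - 7631 = (117 + 57600) - 7631 = 57717 - 7631 = 50086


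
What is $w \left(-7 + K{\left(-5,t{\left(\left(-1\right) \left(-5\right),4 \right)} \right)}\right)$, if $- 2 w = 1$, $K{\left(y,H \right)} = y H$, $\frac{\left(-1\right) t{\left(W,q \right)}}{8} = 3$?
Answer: $- \frac{113}{2} \approx -56.5$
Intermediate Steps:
$t{\left(W,q \right)} = -24$ ($t{\left(W,q \right)} = \left(-8\right) 3 = -24$)
$K{\left(y,H \right)} = H y$
$w = - \frac{1}{2}$ ($w = \left(- \frac{1}{2}\right) 1 = - \frac{1}{2} \approx -0.5$)
$w \left(-7 + K{\left(-5,t{\left(\left(-1\right) \left(-5\right),4 \right)} \right)}\right) = - \frac{-7 - -120}{2} = - \frac{-7 + 120}{2} = \left(- \frac{1}{2}\right) 113 = - \frac{113}{2}$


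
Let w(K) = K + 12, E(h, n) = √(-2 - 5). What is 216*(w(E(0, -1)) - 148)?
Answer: -29376 + 216*I*√7 ≈ -29376.0 + 571.48*I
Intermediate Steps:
E(h, n) = I*√7 (E(h, n) = √(-7) = I*√7)
w(K) = 12 + K
216*(w(E(0, -1)) - 148) = 216*((12 + I*√7) - 148) = 216*(-136 + I*√7) = -29376 + 216*I*√7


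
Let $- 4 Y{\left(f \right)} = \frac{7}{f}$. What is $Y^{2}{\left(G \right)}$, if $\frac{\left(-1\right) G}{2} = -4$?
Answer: $\frac{49}{1024} \approx 0.047852$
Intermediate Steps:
$G = 8$ ($G = \left(-2\right) \left(-4\right) = 8$)
$Y{\left(f \right)} = - \frac{7}{4 f}$ ($Y{\left(f \right)} = - \frac{7 \frac{1}{f}}{4} = - \frac{7}{4 f}$)
$Y^{2}{\left(G \right)} = \left(- \frac{7}{4 \cdot 8}\right)^{2} = \left(\left(- \frac{7}{4}\right) \frac{1}{8}\right)^{2} = \left(- \frac{7}{32}\right)^{2} = \frac{49}{1024}$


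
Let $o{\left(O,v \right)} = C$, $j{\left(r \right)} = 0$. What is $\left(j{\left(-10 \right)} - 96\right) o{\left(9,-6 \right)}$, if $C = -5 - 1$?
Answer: $576$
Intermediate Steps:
$C = -6$ ($C = -5 - 1 = -6$)
$o{\left(O,v \right)} = -6$
$\left(j{\left(-10 \right)} - 96\right) o{\left(9,-6 \right)} = \left(0 - 96\right) \left(-6\right) = \left(-96\right) \left(-6\right) = 576$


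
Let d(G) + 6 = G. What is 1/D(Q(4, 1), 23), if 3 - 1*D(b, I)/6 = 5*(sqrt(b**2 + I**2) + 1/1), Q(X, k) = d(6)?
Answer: -1/702 ≈ -0.0014245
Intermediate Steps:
d(G) = -6 + G
Q(X, k) = 0 (Q(X, k) = -6 + 6 = 0)
D(b, I) = -12 - 30*sqrt(I**2 + b**2) (D(b, I) = 18 - 30*(sqrt(b**2 + I**2) + 1/1) = 18 - 30*(sqrt(I**2 + b**2) + 1) = 18 - 30*(1 + sqrt(I**2 + b**2)) = 18 - 6*(5 + 5*sqrt(I**2 + b**2)) = 18 + (-30 - 30*sqrt(I**2 + b**2)) = -12 - 30*sqrt(I**2 + b**2))
1/D(Q(4, 1), 23) = 1/(-12 - 30*sqrt(23**2 + 0**2)) = 1/(-12 - 30*sqrt(529 + 0)) = 1/(-12 - 30*sqrt(529)) = 1/(-12 - 30*23) = 1/(-12 - 690) = 1/(-702) = -1/702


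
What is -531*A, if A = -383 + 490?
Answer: -56817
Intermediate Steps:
A = 107
-531*A = -531*107 = -56817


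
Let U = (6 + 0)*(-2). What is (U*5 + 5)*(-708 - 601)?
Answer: 71995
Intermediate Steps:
U = -12 (U = 6*(-2) = -12)
(U*5 + 5)*(-708 - 601) = (-12*5 + 5)*(-708 - 601) = (-60 + 5)*(-1309) = -55*(-1309) = 71995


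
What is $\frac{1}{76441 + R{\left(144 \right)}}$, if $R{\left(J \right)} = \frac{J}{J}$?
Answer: $\frac{1}{76442} \approx 1.3082 \cdot 10^{-5}$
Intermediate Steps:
$R{\left(J \right)} = 1$
$\frac{1}{76441 + R{\left(144 \right)}} = \frac{1}{76441 + 1} = \frac{1}{76442}$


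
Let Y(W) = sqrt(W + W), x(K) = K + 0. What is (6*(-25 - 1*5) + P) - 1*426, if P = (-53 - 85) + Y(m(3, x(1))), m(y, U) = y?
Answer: -744 + sqrt(6) ≈ -741.55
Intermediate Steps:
x(K) = K
Y(W) = sqrt(2)*sqrt(W) (Y(W) = sqrt(2*W) = sqrt(2)*sqrt(W))
P = -138 + sqrt(6) (P = (-53 - 85) + sqrt(2)*sqrt(3) = -138 + sqrt(6) ≈ -135.55)
(6*(-25 - 1*5) + P) - 1*426 = (6*(-25 - 1*5) + (-138 + sqrt(6))) - 1*426 = (6*(-25 - 5) + (-138 + sqrt(6))) - 426 = (6*(-30) + (-138 + sqrt(6))) - 426 = (-180 + (-138 + sqrt(6))) - 426 = (-318 + sqrt(6)) - 426 = -744 + sqrt(6)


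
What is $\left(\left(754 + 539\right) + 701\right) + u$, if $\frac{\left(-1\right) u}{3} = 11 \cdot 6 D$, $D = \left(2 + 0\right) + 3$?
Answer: $1004$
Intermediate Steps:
$D = 5$ ($D = 2 + 3 = 5$)
$u = -990$ ($u = - 3 \cdot 11 \cdot 6 \cdot 5 = - 3 \cdot 66 \cdot 5 = \left(-3\right) 330 = -990$)
$\left(\left(754 + 539\right) + 701\right) + u = \left(\left(754 + 539\right) + 701\right) - 990 = \left(1293 + 701\right) - 990 = 1994 - 990 = 1004$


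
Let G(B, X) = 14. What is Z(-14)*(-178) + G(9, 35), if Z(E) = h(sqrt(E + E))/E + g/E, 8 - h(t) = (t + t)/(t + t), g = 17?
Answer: 2234/7 ≈ 319.14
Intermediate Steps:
h(t) = 7 (h(t) = 8 - (t + t)/(t + t) = 8 - 2*t/(2*t) = 8 - 2*t*1/(2*t) = 8 - 1*1 = 8 - 1 = 7)
Z(E) = 24/E (Z(E) = 7/E + 17/E = 24/E)
Z(-14)*(-178) + G(9, 35) = (24/(-14))*(-178) + 14 = (24*(-1/14))*(-178) + 14 = -12/7*(-178) + 14 = 2136/7 + 14 = 2234/7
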